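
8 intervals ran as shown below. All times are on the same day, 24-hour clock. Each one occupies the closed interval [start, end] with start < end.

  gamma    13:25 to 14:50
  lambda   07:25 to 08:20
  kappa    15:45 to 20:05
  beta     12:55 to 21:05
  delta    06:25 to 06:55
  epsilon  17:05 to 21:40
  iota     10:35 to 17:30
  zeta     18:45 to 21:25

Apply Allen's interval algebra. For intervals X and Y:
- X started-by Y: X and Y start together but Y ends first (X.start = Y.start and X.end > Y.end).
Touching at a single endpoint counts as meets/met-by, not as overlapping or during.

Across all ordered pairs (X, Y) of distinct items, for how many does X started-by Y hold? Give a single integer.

Checking all 56 ordered pairs for relation 'started-by'; matching pairs in alphabetical order:
No pair satisfies it.
Count: 0.

0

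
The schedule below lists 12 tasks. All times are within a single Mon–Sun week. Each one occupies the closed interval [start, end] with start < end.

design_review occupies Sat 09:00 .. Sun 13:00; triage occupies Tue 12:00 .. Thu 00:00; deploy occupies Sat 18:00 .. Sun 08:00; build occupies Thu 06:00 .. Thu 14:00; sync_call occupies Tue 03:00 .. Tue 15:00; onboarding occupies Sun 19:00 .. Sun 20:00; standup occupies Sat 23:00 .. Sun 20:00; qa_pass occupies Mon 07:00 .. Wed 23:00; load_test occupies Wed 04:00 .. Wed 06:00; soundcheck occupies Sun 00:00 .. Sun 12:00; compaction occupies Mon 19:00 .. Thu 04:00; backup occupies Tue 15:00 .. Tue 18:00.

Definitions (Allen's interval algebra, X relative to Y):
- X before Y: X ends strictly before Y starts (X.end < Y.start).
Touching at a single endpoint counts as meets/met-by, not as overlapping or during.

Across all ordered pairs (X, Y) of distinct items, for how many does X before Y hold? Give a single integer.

46

Checking all 132 ordered pairs for relation 'before'; matching pairs in alphabetical order:
(backup, build): backup before build ✓
(backup, deploy): backup before deploy ✓
(backup, design_review): backup before design_review ✓
(backup, load_test): backup before load_test ✓
(backup, onboarding): backup before onboarding ✓
(backup, soundcheck): backup before soundcheck ✓
(backup, standup): backup before standup ✓
(build, deploy): build before deploy ✓
(build, design_review): build before design_review ✓
(build, onboarding): build before onboarding ✓
(build, soundcheck): build before soundcheck ✓
(build, standup): build before standup ✓
(compaction, build): compaction before build ✓
(compaction, deploy): compaction before deploy ✓
(compaction, design_review): compaction before design_review ✓
(compaction, onboarding): compaction before onboarding ✓
(compaction, soundcheck): compaction before soundcheck ✓
(compaction, standup): compaction before standup ✓
(deploy, onboarding): deploy before onboarding ✓
(design_review, onboarding): design_review before onboarding ✓
(load_test, build): load_test before build ✓
(load_test, deploy): load_test before deploy ✓
(load_test, design_review): load_test before design_review ✓
(load_test, onboarding): load_test before onboarding ✓
... plus 22 further pairs not listed.
Count: 46.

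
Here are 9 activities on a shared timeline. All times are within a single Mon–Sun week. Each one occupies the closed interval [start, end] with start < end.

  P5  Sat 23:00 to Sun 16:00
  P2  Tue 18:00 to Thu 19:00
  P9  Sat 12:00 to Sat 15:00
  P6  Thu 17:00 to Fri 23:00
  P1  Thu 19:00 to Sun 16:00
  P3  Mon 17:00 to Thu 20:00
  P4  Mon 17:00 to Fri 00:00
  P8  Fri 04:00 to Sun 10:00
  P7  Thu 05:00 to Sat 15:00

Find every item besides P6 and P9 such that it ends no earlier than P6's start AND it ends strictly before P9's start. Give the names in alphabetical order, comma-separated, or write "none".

P2, P3, P4

Conditions: its end is no earlier than P6's start (X.end >= Thu 17:00) AND its end is strictly before P9's start (X.end < Sat 12:00).
P1: end Sun 16:00 >= Thu 17:00? ✓; end Sun 16:00 < Sat 12:00? ✗ → no.
P2: end Thu 19:00 >= Thu 17:00? ✓; end Thu 19:00 < Sat 12:00? ✓ → yes.
P3: end Thu 20:00 >= Thu 17:00? ✓; end Thu 20:00 < Sat 12:00? ✓ → yes.
P4: end Fri 00:00 >= Thu 17:00? ✓; end Fri 00:00 < Sat 12:00? ✓ → yes.
P5: end Sun 16:00 >= Thu 17:00? ✓; end Sun 16:00 < Sat 12:00? ✗ → no.
P7: end Sat 15:00 >= Thu 17:00? ✓; end Sat 15:00 < Sat 12:00? ✗ → no.
P8: end Sun 10:00 >= Thu 17:00? ✓; end Sun 10:00 < Sat 12:00? ✗ → no.
Result: P2, P3, P4.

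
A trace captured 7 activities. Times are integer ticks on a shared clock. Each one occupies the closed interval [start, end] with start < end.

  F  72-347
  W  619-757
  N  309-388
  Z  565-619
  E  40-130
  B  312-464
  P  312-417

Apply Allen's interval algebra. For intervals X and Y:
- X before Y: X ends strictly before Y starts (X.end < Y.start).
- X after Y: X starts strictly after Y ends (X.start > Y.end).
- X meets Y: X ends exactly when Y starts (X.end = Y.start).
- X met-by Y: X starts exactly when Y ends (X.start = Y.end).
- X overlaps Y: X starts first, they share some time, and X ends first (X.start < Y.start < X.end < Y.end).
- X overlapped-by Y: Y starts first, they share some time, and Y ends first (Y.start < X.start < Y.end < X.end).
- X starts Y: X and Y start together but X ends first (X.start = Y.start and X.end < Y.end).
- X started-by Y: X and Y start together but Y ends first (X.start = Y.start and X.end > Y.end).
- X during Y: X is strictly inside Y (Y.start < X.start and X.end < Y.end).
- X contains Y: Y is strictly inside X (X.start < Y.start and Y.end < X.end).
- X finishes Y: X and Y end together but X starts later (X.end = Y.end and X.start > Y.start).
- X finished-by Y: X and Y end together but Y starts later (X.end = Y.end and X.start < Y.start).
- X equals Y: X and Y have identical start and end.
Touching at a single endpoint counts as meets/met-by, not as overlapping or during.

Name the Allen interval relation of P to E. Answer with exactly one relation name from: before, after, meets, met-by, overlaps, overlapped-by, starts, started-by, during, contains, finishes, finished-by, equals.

after

P = [312, 417]; E = [40, 130].
Compare endpoints: P.start > E.start, P.start > E.end, P.end > E.start, P.end > E.end.
That pattern is 'after'.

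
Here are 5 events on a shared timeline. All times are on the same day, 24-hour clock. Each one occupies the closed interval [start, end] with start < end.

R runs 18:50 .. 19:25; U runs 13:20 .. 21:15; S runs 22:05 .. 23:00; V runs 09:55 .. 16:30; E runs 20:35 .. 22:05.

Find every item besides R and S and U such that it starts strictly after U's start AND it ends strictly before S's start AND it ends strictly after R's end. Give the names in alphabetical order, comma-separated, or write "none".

none

Conditions: its start is strictly after U's start (X.start > 13:20) AND its end is strictly before S's start (X.end < 22:05) AND its end is strictly after R's end (X.end > 19:25).
E: start 20:35 > 13:20? ✓; end 22:05 < 22:05? ✗; end 22:05 > 19:25? ✓ → no.
V: start 09:55 > 13:20? ✗; end 16:30 < 22:05? ✓; end 16:30 > 19:25? ✗ → no.
Result: none.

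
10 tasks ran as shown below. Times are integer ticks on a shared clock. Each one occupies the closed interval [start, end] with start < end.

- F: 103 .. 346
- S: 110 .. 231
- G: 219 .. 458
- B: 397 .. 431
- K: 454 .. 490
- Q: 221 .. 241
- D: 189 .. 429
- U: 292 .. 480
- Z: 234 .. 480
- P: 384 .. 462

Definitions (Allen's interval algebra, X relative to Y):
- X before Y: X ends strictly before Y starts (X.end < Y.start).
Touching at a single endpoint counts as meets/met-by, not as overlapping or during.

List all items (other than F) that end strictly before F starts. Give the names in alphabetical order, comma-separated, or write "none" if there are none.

none

Target F = [103, 346].
B [397, 431] → after → no.
D [189, 429] → overlapped-by → no.
G [219, 458] → overlapped-by → no.
K [454, 490] → after → no.
P [384, 462] → after → no.
Q [221, 241] → during → no.
S [110, 231] → during → no.
U [292, 480] → overlapped-by → no.
Z [234, 480] → overlapped-by → no.
Result: none.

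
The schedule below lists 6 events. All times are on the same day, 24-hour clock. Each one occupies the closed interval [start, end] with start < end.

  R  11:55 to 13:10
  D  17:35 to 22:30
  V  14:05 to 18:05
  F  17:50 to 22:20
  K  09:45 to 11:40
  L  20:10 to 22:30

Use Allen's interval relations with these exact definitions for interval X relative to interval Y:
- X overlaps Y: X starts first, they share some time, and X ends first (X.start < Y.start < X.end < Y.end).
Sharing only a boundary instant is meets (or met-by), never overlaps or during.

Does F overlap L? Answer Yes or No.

F = [17:50, 22:20], L = [20:10, 22:30].
Actual relation of F to L: overlaps.
Asked whether 'overlaps' holds → Yes.

Yes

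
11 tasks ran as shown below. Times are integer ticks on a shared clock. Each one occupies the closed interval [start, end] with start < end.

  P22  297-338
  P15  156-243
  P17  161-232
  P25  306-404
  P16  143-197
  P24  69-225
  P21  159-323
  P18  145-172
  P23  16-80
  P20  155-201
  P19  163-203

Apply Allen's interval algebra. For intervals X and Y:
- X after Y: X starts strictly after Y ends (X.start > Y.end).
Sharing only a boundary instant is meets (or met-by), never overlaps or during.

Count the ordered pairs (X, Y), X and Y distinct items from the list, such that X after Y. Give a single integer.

Checking all 110 ordered pairs for relation 'after'; matching pairs in alphabetical order:
(P15, P23): P15 after P23 ✓
(P16, P23): P16 after P23 ✓
(P17, P23): P17 after P23 ✓
(P18, P23): P18 after P23 ✓
(P19, P23): P19 after P23 ✓
(P20, P23): P20 after P23 ✓
(P21, P23): P21 after P23 ✓
(P22, P15): P22 after P15 ✓
(P22, P16): P22 after P16 ✓
(P22, P17): P22 after P17 ✓
(P22, P18): P22 after P18 ✓
(P22, P19): P22 after P19 ✓
(P22, P20): P22 after P20 ✓
(P22, P23): P22 after P23 ✓
(P22, P24): P22 after P24 ✓
(P25, P15): P25 after P15 ✓
(P25, P16): P25 after P16 ✓
(P25, P17): P25 after P17 ✓
(P25, P18): P25 after P18 ✓
(P25, P19): P25 after P19 ✓
(P25, P20): P25 after P20 ✓
(P25, P23): P25 after P23 ✓
(P25, P24): P25 after P24 ✓
Count: 23.

23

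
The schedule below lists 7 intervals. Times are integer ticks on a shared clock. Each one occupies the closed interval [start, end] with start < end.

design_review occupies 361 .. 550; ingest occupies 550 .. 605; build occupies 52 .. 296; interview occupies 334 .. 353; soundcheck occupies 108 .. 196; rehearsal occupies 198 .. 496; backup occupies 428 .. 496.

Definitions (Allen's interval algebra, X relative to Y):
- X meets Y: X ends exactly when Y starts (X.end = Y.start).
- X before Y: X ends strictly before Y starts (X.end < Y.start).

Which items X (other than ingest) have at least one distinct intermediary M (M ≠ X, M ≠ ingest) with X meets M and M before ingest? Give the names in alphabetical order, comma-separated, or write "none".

none

Target ingest = [550, 605].
Intermediaries M with M before ingest: backup, build, interview, rehearsal, soundcheck.
Via backup — items with X meets backup: none.
Via build — items with X meets build: none.
Via interview — items with X meets interview: none.
Via rehearsal — items with X meets rehearsal: none.
Via soundcheck — items with X meets soundcheck: none.
Union: none.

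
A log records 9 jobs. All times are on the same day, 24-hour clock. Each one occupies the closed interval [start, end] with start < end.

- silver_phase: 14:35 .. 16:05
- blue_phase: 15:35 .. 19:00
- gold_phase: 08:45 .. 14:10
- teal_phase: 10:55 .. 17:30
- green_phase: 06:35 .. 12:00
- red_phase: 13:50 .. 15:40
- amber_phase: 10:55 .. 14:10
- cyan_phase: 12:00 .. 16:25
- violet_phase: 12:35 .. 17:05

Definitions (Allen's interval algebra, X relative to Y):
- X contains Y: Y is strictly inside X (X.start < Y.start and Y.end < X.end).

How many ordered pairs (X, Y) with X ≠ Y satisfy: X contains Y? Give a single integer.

8

Checking all 72 ordered pairs for relation 'contains'; matching pairs in alphabetical order:
(cyan_phase, red_phase): cyan_phase contains red_phase ✓
(cyan_phase, silver_phase): cyan_phase contains silver_phase ✓
(teal_phase, cyan_phase): teal_phase contains cyan_phase ✓
(teal_phase, red_phase): teal_phase contains red_phase ✓
(teal_phase, silver_phase): teal_phase contains silver_phase ✓
(teal_phase, violet_phase): teal_phase contains violet_phase ✓
(violet_phase, red_phase): violet_phase contains red_phase ✓
(violet_phase, silver_phase): violet_phase contains silver_phase ✓
Count: 8.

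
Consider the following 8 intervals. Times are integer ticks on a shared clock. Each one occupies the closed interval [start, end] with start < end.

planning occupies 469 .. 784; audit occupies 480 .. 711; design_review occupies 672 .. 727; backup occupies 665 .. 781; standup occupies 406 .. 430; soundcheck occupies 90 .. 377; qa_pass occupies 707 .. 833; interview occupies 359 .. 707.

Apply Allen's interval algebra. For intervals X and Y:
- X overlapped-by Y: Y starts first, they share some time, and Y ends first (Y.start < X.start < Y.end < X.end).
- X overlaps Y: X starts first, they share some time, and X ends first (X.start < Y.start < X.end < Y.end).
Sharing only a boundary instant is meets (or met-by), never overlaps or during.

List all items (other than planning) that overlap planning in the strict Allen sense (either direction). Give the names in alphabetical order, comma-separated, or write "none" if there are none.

interview, qa_pass

Target planning = [469, 784].
audit [480, 711] → during → no.
backup [665, 781] → during → no.
design_review [672, 727] → during → no.
interview [359, 707] → overlaps → yes.
qa_pass [707, 833] → overlapped-by → yes.
soundcheck [90, 377] → before → no.
standup [406, 430] → before → no.
Result: interview, qa_pass.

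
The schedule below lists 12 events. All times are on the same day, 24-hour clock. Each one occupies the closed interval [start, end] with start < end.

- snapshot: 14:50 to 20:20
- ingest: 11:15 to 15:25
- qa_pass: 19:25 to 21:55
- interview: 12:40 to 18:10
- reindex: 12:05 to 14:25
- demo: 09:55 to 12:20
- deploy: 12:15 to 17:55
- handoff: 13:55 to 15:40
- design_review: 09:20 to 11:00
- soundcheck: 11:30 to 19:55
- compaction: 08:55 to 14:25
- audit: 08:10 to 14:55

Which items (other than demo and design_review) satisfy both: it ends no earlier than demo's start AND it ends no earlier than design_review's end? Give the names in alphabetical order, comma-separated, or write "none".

Conditions: its end is no earlier than demo's start (X.end >= 09:55) AND its end is no earlier than design_review's end (X.end >= 11:00).
audit: end 14:55 >= 09:55? ✓; end 14:55 >= 11:00? ✓ → yes.
compaction: end 14:25 >= 09:55? ✓; end 14:25 >= 11:00? ✓ → yes.
deploy: end 17:55 >= 09:55? ✓; end 17:55 >= 11:00? ✓ → yes.
handoff: end 15:40 >= 09:55? ✓; end 15:40 >= 11:00? ✓ → yes.
ingest: end 15:25 >= 09:55? ✓; end 15:25 >= 11:00? ✓ → yes.
interview: end 18:10 >= 09:55? ✓; end 18:10 >= 11:00? ✓ → yes.
qa_pass: end 21:55 >= 09:55? ✓; end 21:55 >= 11:00? ✓ → yes.
reindex: end 14:25 >= 09:55? ✓; end 14:25 >= 11:00? ✓ → yes.
snapshot: end 20:20 >= 09:55? ✓; end 20:20 >= 11:00? ✓ → yes.
soundcheck: end 19:55 >= 09:55? ✓; end 19:55 >= 11:00? ✓ → yes.
Result: audit, compaction, deploy, handoff, ingest, interview, qa_pass, reindex, snapshot, soundcheck.

audit, compaction, deploy, handoff, ingest, interview, qa_pass, reindex, snapshot, soundcheck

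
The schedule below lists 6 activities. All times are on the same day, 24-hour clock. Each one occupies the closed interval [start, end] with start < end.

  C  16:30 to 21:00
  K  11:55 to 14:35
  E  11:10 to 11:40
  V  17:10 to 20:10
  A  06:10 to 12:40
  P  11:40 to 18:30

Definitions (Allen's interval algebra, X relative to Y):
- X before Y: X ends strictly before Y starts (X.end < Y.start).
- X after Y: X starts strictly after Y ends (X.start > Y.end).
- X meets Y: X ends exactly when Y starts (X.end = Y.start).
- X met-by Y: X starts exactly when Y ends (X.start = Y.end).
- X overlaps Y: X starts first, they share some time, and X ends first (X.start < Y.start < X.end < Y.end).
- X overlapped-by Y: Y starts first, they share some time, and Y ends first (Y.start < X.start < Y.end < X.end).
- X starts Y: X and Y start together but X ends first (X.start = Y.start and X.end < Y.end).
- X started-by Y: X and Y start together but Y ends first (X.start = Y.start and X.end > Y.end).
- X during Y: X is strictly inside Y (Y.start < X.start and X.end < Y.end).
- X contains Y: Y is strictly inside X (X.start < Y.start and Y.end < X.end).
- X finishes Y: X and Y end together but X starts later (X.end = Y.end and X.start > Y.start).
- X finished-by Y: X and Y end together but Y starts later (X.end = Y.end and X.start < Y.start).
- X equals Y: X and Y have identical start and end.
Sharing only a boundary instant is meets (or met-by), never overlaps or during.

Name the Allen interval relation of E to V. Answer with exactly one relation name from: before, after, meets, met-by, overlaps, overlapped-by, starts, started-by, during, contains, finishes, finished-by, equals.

E = [11:10, 11:40]; V = [17:10, 20:10].
Compare endpoints: E.start < V.start, E.start < V.end, E.end < V.start, E.end < V.end.
That pattern is 'before'.

before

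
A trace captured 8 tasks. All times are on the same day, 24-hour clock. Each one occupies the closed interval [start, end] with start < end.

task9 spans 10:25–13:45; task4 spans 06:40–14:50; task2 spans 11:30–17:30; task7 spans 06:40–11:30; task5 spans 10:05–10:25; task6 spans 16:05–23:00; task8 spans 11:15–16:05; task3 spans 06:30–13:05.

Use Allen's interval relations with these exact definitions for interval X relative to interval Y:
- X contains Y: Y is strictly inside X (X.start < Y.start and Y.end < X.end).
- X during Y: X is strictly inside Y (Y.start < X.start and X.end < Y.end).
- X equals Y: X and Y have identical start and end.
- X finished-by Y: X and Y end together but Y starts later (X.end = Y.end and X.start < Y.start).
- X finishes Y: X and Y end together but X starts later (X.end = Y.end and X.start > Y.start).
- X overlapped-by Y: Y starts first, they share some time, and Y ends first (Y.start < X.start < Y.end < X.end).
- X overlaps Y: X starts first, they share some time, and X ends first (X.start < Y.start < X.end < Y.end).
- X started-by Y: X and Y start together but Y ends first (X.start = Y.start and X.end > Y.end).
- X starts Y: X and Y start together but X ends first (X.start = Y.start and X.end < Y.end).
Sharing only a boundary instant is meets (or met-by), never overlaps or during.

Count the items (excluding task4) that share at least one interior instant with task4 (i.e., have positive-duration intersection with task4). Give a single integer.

6

Target task4 = [06:40, 14:50].
task2 [11:30, 17:30] → overlapped-by → counts.
task3 [06:30, 13:05] → overlaps → counts.
task5 [10:05, 10:25] → during → counts.
task6 [16:05, 23:00] → after → no.
task7 [06:40, 11:30] → starts → counts.
task8 [11:15, 16:05] → overlapped-by → counts.
task9 [10:25, 13:45] → during → counts.
Total: 6.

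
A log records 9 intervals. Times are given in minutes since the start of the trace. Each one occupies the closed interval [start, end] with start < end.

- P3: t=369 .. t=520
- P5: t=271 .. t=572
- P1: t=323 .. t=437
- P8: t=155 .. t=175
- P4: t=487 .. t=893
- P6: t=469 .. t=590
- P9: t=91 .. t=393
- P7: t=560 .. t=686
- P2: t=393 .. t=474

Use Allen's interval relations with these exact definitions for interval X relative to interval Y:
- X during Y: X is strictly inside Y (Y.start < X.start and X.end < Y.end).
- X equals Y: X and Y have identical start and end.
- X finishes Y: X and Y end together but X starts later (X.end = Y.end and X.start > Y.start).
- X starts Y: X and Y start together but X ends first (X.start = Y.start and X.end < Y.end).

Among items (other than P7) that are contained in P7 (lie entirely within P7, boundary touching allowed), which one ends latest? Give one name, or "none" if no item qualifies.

none

Target P7 = [t=560, t=686].
P1 [t=323, t=437] → before → excluded.
P2 [t=393, t=474] → before → excluded.
P3 [t=369, t=520] → before → excluded.
P4 [t=487, t=893] → contains → excluded.
P5 [t=271, t=572] → overlaps → excluded.
P6 [t=469, t=590] → overlaps → excluded.
P8 [t=155, t=175] → before → excluded.
P9 [t=91, t=393] → before → excluded.
No candidates → none.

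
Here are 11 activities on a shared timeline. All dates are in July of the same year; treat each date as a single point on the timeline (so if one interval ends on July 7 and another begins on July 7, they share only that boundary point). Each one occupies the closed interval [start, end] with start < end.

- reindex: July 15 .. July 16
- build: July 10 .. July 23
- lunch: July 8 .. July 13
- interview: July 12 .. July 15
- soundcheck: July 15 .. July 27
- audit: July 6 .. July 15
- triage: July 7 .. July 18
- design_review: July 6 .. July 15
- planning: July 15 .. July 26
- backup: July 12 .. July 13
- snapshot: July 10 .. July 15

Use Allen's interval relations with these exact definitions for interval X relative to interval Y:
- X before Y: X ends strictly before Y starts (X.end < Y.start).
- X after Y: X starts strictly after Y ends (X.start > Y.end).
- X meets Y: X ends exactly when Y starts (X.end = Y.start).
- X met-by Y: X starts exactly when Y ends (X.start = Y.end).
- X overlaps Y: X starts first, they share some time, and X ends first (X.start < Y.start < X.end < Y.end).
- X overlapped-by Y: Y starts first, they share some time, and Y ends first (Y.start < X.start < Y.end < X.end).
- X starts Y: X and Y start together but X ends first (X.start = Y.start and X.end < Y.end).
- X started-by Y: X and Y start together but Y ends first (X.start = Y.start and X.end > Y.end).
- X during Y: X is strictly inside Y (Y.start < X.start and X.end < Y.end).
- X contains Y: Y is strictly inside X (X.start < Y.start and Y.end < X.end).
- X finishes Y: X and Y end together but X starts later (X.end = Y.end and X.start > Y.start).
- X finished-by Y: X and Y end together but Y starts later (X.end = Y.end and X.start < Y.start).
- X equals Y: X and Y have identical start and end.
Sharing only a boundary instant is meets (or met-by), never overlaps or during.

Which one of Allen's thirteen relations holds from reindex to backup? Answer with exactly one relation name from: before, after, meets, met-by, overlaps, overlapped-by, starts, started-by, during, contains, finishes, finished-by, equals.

reindex = [July 15, July 16]; backup = [July 12, July 13].
Compare endpoints: reindex.start > backup.start, reindex.start > backup.end, reindex.end > backup.start, reindex.end > backup.end.
That pattern is 'after'.

after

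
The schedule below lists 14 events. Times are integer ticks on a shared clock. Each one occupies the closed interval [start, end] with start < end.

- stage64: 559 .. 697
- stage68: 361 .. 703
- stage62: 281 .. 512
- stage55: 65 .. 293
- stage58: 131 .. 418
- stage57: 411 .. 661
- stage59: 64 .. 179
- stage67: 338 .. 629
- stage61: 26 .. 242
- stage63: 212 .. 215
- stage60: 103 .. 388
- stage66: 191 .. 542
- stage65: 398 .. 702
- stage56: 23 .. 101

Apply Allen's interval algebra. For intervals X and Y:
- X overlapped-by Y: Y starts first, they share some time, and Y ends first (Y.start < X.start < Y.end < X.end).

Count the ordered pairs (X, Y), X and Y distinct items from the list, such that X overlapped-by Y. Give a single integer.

38

Checking all 182 ordered pairs for relation 'overlapped-by'; matching pairs in alphabetical order:
(stage55, stage56): stage55 overlapped-by stage56 ✓
(stage55, stage59): stage55 overlapped-by stage59 ✓
(stage55, stage61): stage55 overlapped-by stage61 ✓
(stage57, stage58): stage57 overlapped-by stage58 ✓
(stage57, stage62): stage57 overlapped-by stage62 ✓
(stage57, stage66): stage57 overlapped-by stage66 ✓
(stage57, stage67): stage57 overlapped-by stage67 ✓
(stage58, stage55): stage58 overlapped-by stage55 ✓
(stage58, stage59): stage58 overlapped-by stage59 ✓
(stage58, stage60): stage58 overlapped-by stage60 ✓
(stage58, stage61): stage58 overlapped-by stage61 ✓
(stage59, stage56): stage59 overlapped-by stage56 ✓
(stage60, stage55): stage60 overlapped-by stage55 ✓
(stage60, stage59): stage60 overlapped-by stage59 ✓
(stage60, stage61): stage60 overlapped-by stage61 ✓
(stage61, stage56): stage61 overlapped-by stage56 ✓
(stage62, stage55): stage62 overlapped-by stage55 ✓
(stage62, stage58): stage62 overlapped-by stage58 ✓
(stage62, stage60): stage62 overlapped-by stage60 ✓
(stage64, stage57): stage64 overlapped-by stage57 ✓
(stage64, stage67): stage64 overlapped-by stage67 ✓
(stage65, stage58): stage65 overlapped-by stage58 ✓
(stage65, stage62): stage65 overlapped-by stage62 ✓
(stage65, stage66): stage65 overlapped-by stage66 ✓
... plus 14 further pairs not listed.
Count: 38.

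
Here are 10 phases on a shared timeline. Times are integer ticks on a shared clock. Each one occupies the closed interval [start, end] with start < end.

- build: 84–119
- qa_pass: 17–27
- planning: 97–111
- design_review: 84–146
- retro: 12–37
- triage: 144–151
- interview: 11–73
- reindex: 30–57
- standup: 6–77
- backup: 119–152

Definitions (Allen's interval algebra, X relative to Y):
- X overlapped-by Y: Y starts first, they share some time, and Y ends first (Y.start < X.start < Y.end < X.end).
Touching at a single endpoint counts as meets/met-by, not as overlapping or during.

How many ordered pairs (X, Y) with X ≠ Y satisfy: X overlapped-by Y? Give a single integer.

Checking all 90 ordered pairs for relation 'overlapped-by'; matching pairs in alphabetical order:
(backup, design_review): backup overlapped-by design_review ✓
(reindex, retro): reindex overlapped-by retro ✓
(triage, design_review): triage overlapped-by design_review ✓
Count: 3.

3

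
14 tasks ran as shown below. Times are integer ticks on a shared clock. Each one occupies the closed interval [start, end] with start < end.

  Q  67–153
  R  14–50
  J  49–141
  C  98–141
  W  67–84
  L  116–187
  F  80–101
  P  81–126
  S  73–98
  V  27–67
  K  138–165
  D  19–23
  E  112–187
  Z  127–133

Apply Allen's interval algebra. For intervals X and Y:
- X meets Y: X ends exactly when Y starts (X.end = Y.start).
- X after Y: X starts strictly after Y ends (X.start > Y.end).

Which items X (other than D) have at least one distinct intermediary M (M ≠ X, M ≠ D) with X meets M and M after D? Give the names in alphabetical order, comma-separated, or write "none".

S, V

Target D = [19, 23].
Intermediaries M with M after D: C, E, F, J, K, L, P, Q, S, V, W, Z.
Via C — items with X meets C: S.
Via E — items with X meets E: none.
Via F — items with X meets F: none.
Via J — items with X meets J: none.
Via K — items with X meets K: none.
Via L — items with X meets L: none.
Via P — items with X meets P: none.
Via Q — items with X meets Q: V.
Via S — items with X meets S: none.
Via V — items with X meets V: none.
Via W — items with X meets W: V.
Via Z — items with X meets Z: none.
Union: S, V.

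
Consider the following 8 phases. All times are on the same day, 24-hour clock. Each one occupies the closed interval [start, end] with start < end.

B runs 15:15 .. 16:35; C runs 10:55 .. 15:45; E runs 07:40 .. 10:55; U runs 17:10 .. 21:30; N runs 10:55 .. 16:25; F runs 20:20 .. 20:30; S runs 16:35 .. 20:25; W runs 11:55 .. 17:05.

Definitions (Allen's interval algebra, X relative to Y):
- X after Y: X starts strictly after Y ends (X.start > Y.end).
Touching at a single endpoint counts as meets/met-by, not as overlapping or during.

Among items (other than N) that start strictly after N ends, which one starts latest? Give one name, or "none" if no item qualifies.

Target N = [10:55, 16:25].
B [15:15, 16:35] → overlapped-by → excluded.
C [10:55, 15:45] → starts → excluded.
E [07:40, 10:55] → meets → excluded.
F [20:20, 20:30] → after → candidate.
S [16:35, 20:25] → after → candidate.
U [17:10, 21:30] → after → candidate.
W [11:55, 17:05] → overlapped-by → excluded.
Among candidates, latest start is 20:20 → F.

F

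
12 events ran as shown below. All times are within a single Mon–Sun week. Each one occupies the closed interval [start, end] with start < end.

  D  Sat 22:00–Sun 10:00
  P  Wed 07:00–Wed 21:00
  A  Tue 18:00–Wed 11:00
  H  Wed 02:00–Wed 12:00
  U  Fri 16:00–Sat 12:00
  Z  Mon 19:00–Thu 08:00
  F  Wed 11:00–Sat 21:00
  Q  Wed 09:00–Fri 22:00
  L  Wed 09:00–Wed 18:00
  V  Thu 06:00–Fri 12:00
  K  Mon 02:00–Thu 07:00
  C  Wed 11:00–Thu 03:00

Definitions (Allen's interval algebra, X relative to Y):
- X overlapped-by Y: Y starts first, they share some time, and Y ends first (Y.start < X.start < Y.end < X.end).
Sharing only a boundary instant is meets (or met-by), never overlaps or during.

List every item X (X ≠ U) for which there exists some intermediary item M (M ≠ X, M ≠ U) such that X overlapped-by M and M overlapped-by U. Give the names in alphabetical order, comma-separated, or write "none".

Target U = [Fri 16:00, Sat 12:00].
Intermediaries M with M overlapped-by U: none.
Union: none.

none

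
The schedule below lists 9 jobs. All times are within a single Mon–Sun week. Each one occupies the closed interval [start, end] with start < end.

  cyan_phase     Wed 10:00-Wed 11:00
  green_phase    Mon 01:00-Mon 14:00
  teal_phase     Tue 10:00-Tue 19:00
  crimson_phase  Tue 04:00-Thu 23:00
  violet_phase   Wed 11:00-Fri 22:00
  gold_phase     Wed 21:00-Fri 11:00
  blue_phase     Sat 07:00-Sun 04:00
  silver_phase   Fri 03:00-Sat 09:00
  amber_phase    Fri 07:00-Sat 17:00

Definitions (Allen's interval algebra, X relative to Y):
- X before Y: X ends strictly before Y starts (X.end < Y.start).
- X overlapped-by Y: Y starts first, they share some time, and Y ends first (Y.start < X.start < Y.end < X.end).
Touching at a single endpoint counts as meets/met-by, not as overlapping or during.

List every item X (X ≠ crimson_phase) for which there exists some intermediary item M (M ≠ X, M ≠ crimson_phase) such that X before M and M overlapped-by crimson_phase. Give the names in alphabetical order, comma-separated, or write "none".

Target crimson_phase = [Tue 04:00, Thu 23:00].
Intermediaries M with M overlapped-by crimson_phase: gold_phase, violet_phase.
Via gold_phase — items with X before gold_phase: cyan_phase, green_phase, teal_phase.
Via violet_phase — items with X before violet_phase: green_phase, teal_phase.
Union: cyan_phase, green_phase, teal_phase.

cyan_phase, green_phase, teal_phase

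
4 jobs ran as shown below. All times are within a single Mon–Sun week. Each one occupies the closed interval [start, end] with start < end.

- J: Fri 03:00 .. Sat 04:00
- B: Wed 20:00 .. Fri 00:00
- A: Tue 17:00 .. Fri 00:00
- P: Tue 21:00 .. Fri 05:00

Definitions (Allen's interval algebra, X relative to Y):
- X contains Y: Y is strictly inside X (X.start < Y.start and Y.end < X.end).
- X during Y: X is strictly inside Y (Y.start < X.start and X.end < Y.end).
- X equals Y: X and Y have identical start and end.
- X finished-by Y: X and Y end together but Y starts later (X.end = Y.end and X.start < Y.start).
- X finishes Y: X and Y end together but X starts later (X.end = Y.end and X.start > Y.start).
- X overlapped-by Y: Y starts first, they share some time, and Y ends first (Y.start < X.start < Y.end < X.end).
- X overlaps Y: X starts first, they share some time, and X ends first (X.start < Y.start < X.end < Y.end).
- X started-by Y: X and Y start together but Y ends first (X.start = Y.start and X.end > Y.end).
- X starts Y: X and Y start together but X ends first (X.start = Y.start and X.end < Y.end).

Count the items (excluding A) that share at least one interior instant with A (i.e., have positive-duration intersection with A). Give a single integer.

Target A = [Tue 17:00, Fri 00:00].
B [Wed 20:00, Fri 00:00] → finishes → counts.
J [Fri 03:00, Sat 04:00] → after → no.
P [Tue 21:00, Fri 05:00] → overlapped-by → counts.
Total: 2.

2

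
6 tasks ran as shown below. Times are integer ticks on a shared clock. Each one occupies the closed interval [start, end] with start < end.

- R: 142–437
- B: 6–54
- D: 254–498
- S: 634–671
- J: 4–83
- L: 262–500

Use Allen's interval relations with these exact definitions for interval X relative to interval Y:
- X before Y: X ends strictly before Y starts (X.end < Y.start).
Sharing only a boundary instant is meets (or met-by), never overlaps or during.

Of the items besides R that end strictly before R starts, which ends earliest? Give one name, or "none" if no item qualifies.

B

Target R = [142, 437].
B [6, 54] → before → candidate.
D [254, 498] → overlapped-by → excluded.
J [4, 83] → before → candidate.
L [262, 500] → overlapped-by → excluded.
S [634, 671] → after → excluded.
Among candidates, earliest end is 54 → B.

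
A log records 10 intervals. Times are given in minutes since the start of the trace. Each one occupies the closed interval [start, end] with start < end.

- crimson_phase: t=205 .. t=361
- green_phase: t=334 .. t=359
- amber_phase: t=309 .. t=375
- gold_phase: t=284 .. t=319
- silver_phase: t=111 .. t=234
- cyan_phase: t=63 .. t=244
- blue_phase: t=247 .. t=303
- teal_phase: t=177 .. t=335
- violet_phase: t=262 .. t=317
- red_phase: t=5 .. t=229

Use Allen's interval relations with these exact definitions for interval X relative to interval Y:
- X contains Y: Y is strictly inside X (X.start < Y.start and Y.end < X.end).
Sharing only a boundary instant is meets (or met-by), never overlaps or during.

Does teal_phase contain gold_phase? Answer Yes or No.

teal_phase = [t=177, t=335], gold_phase = [t=284, t=319].
Actual relation of teal_phase to gold_phase: contains.
Asked whether 'contains' holds → Yes.

Yes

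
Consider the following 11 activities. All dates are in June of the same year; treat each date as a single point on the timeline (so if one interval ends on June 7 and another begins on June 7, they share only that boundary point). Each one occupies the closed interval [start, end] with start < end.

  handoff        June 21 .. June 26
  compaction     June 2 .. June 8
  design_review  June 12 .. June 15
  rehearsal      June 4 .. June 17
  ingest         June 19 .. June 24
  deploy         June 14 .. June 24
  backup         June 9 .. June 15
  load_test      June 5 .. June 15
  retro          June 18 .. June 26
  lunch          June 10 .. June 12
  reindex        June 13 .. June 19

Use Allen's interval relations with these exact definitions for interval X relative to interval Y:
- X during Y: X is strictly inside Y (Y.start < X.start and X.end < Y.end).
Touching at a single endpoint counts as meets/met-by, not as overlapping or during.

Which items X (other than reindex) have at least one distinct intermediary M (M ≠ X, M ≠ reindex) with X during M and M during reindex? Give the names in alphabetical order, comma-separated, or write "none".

Target reindex = [June 13, June 19].
Intermediaries M with M during reindex: none.
Union: none.

none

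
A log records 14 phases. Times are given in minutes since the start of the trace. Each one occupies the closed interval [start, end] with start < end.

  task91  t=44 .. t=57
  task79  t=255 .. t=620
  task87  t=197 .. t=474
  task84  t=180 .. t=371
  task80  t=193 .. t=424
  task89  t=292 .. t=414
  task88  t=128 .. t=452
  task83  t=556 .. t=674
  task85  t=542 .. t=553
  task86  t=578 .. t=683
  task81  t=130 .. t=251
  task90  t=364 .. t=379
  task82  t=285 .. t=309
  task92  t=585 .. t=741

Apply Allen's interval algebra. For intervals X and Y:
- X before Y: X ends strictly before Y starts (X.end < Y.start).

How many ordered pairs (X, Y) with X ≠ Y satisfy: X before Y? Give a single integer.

Checking all 182 ordered pairs for relation 'before'; matching pairs in alphabetical order:
(task80, task83): task80 before task83 ✓
(task80, task85): task80 before task85 ✓
(task80, task86): task80 before task86 ✓
(task80, task92): task80 before task92 ✓
(task81, task79): task81 before task79 ✓
(task81, task82): task81 before task82 ✓
(task81, task83): task81 before task83 ✓
(task81, task85): task81 before task85 ✓
(task81, task86): task81 before task86 ✓
(task81, task89): task81 before task89 ✓
(task81, task90): task81 before task90 ✓
(task81, task92): task81 before task92 ✓
(task82, task83): task82 before task83 ✓
(task82, task85): task82 before task85 ✓
(task82, task86): task82 before task86 ✓
(task82, task90): task82 before task90 ✓
(task82, task92): task82 before task92 ✓
(task84, task83): task84 before task83 ✓
(task84, task85): task84 before task85 ✓
(task84, task86): task84 before task86 ✓
(task84, task92): task84 before task92 ✓
(task85, task83): task85 before task83 ✓
(task85, task86): task85 before task86 ✓
(task85, task92): task85 before task92 ✓
... plus 29 further pairs not listed.
Count: 53.

53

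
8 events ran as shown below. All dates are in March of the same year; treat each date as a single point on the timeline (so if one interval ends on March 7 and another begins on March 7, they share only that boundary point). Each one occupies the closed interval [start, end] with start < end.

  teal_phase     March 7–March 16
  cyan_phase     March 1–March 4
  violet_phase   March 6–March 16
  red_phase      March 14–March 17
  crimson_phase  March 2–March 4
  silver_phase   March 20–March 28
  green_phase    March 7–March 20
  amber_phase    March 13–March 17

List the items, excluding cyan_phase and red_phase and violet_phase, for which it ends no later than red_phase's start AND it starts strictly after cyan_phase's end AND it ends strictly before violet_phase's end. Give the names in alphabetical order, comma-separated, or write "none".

Conditions: its end is no later than red_phase's start (X.end <= March 14) AND its start is strictly after cyan_phase's end (X.start > March 4) AND its end is strictly before violet_phase's end (X.end < March 16).
amber_phase: end March 17 <= March 14? ✗; start March 13 > March 4? ✓; end March 17 < March 16? ✗ → no.
crimson_phase: end March 4 <= March 14? ✓; start March 2 > March 4? ✗; end March 4 < March 16? ✓ → no.
green_phase: end March 20 <= March 14? ✗; start March 7 > March 4? ✓; end March 20 < March 16? ✗ → no.
silver_phase: end March 28 <= March 14? ✗; start March 20 > March 4? ✓; end March 28 < March 16? ✗ → no.
teal_phase: end March 16 <= March 14? ✗; start March 7 > March 4? ✓; end March 16 < March 16? ✗ → no.
Result: none.

none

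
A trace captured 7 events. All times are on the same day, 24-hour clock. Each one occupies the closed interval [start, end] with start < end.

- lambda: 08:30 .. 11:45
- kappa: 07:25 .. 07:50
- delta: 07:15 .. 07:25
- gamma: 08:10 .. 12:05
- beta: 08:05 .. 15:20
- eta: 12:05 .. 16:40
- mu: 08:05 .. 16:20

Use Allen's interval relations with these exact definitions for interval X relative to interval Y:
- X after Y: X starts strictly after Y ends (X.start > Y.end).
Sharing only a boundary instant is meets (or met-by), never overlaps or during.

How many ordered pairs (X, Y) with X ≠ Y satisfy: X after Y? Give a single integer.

Checking all 42 ordered pairs for relation 'after'; matching pairs in alphabetical order:
(beta, delta): beta after delta ✓
(beta, kappa): beta after kappa ✓
(eta, delta): eta after delta ✓
(eta, kappa): eta after kappa ✓
(eta, lambda): eta after lambda ✓
(gamma, delta): gamma after delta ✓
(gamma, kappa): gamma after kappa ✓
(lambda, delta): lambda after delta ✓
(lambda, kappa): lambda after kappa ✓
(mu, delta): mu after delta ✓
(mu, kappa): mu after kappa ✓
Count: 11.

11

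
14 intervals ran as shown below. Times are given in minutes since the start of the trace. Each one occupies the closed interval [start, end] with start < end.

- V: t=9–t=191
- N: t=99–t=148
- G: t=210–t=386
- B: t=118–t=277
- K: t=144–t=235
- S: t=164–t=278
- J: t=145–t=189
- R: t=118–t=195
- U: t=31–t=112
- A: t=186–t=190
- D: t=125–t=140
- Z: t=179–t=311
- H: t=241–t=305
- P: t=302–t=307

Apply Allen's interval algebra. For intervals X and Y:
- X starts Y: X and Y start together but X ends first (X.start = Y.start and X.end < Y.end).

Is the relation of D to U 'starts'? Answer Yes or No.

D = [t=125, t=140], U = [t=31, t=112].
Actual relation of D to U: after.
Asked whether 'starts' holds → No.

No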